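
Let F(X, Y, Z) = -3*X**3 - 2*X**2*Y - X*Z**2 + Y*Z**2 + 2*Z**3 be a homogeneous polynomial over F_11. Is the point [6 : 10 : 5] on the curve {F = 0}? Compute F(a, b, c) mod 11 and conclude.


F(6,10,5) ≡ 5 (mod 11); P is NOT on the curve.

Evaluate F(6, 10, 5) term-by-term (mod 11).
  -3*X**3 ↦ -3·216·1·1 = -648
  -2*X**2*Y ↦ -2·36·10·1 = -720
  -X*Z**2 ↦ -1·6·1·25 = -150
  Y*Z**2 ↦ 1·1·10·25 = 250
  2*Z**3 ↦ 2·1·1·125 = 250
Sum: F(6, 10, 5) = (-648) + (-720) + (-150) + (250) + (250) = -1018.
Reducing mod 11: -1018 ≡ 5 (mod 11).
Since F(a, b, c) ≡ 5 ≠ 0 (mod 11), P does NOT lie on the curve.


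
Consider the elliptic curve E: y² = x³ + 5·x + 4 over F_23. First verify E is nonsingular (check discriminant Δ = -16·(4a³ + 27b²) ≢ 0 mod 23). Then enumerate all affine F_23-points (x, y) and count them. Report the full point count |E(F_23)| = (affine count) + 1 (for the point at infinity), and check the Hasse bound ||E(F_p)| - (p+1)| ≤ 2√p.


Affine points = {(0, 2), (0, 21), (3, 0), (5, 4), (5, 19), (8, 2), (8, 21), (13, 9), (13, 14), (14, 9), (14, 14), (15, 2), (15, 21), (19, 9), (19, 14), (20, 10), (20, 13), (21, 3), (21, 20)}; affine count = 19; |E(F_23)| = 20.

Discriminant check: Δ ∝ 4a³ + 27b² = 4·5³ + 27·4² = 4·125 + 27·16 ≡ 12 (mod 23). Nonzero ⇒ E is nonsingular.
For each x ∈ F_23, compute rhs = x³ + 5·x + 4 mod 23, then count y ∈ F_23 with y² ≡ rhs.
  x = 0: rhs = 4, matching y values: 2, 21 (2 points).
  x = 1: rhs = 10, matching y values: none (0 points).
  x = 2: rhs = 22, matching y values: none (0 points).
  x = 3: rhs = 0, matching y values: 0 (1 points).
  x = 4: rhs = 19, matching y values: none (0 points).
  x = 5: rhs = 16, matching y values: 4, 19 (2 points).
  x = 6: rhs = 20, matching y values: none (0 points).
  x = 7: rhs = 14, matching y values: none (0 points).
  x = 8: rhs = 4, matching y values: 2, 21 (2 points).
  x = 9: rhs = 19, matching y values: none (0 points).
  x = 10: rhs = 19, matching y values: none (0 points).
  x = 11: rhs = 10, matching y values: none (0 points).
  x = 12: rhs = 21, matching y values: none (0 points).
  x = 13: rhs = 12, matching y values: 9, 14 (2 points).
  x = 14: rhs = 12, matching y values: 9, 14 (2 points).
  x = 15: rhs = 4, matching y values: 2, 21 (2 points).
  x = 16: rhs = 17, matching y values: none (0 points).
  x = 17: rhs = 11, matching y values: none (0 points).
  x = 18: rhs = 15, matching y values: none (0 points).
  x = 19: rhs = 12, matching y values: 9, 14 (2 points).
  x = 20: rhs = 8, matching y values: 10, 13 (2 points).
  x = 21: rhs = 9, matching y values: 3, 20 (2 points).
  x = 22: rhs = 21, matching y values: none (0 points).
Total affine count: 19.
Full point count |E(F_23)| = 19 + 1 = 20.
Hasse bound: |20 − (23+1)| = |-4| = 4 ≤ 2√23 ≈ 9.5917 ✓.


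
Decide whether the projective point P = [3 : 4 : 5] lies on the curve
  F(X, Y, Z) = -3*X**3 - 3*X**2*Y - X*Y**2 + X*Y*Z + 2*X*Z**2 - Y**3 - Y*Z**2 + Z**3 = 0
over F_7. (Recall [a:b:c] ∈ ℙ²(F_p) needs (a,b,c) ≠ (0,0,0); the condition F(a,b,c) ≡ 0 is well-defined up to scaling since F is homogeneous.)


F(3,4,5) ≡ 4 (mod 7); P is NOT on the curve.

Evaluate F(3, 4, 5) term-by-term (mod 7).
  -3*X**3 ↦ -3·27·1·1 = -81
  -3*X**2*Y ↦ -3·9·4·1 = -108
  -X*Y**2 ↦ -1·3·16·1 = -48
  X*Y*Z ↦ 1·3·4·5 = 60
  2*X*Z**2 ↦ 2·3·1·25 = 150
  -Y**3 ↦ -1·1·64·1 = -64
  -Y*Z**2 ↦ -1·1·4·25 = -100
  Z**3 ↦ 1·1·1·125 = 125
Sum: F(3, 4, 5) = (-81) + (-108) + (-48) + (60) + (150) + (-64) + (-100) + (125) = -66.
Reducing mod 7: -66 ≡ 4 (mod 7).
Since F(a, b, c) ≡ 4 ≠ 0 (mod 7), P does NOT lie on the curve.


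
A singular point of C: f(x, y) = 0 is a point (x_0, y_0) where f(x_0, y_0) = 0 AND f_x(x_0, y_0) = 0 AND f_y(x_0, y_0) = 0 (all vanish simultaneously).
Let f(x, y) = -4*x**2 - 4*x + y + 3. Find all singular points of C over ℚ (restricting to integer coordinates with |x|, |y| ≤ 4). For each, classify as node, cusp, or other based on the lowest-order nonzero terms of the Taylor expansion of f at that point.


No singular points in the scanned grid; C is smooth there.

Compute partial derivatives:
  f_x = -8*x - 4.
  f_y = 1.
f_y = 1 is a nonzero constant, so f_y never vanishes: no point (x, y) can satisfy f = f_x = f_y = 0. In particular no (x, y) ∈ {−4, ..., 4}² is singular; the curve is smooth.


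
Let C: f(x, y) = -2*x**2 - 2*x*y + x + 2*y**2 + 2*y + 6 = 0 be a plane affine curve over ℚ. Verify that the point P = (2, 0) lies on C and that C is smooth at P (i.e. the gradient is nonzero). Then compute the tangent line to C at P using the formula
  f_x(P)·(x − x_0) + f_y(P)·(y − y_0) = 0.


Tangent line at P: -7*x - 2*y + 14 = 0.

Step 1: f(2, 0) = 0, so P lies on C.
Step 2: partial derivatives
  f_x(x, y) = -4*x - 2*y + 1, f_y(x, y) = -2*x + 4*y + 2.
  f_x(P) = -7, f_y(P) = -2 (gradient nonzero, so P is smooth).
Step 3: tangent line at P: -7·(x − 2) + -2·(y − 0) = 0.
Expanding: -7*x - 2*y + 14 = 0.


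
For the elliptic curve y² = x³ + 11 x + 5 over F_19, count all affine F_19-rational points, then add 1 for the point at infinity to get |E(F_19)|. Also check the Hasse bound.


Affine points = {(0, 9), (0, 10), (1, 6), (1, 13), (2, 4), (2, 15), (7, 8), (7, 11), (8, 4), (8, 15), (9, 4), (9, 15), (15, 7), (15, 12)}; affine count = 14; |E(F_19)| = 15.

Discriminant check: Δ ∝ 4a³ + 27b² = 4·11³ + 27·5² = 4·1331 + 27·25 ≡ 14 (mod 19). Nonzero ⇒ E is nonsingular.
For each x ∈ F_19, compute rhs = x³ + 11·x + 5 mod 19, then count y ∈ F_19 with y² ≡ rhs.
  x = 0: rhs = 5, matching y values: 9, 10 (2 points).
  x = 1: rhs = 17, matching y values: 6, 13 (2 points).
  x = 2: rhs = 16, matching y values: 4, 15 (2 points).
  x = 3: rhs = 8, matching y values: none (0 points).
  x = 4: rhs = 18, matching y values: none (0 points).
  x = 5: rhs = 14, matching y values: none (0 points).
  x = 6: rhs = 2, matching y values: none (0 points).
  x = 7: rhs = 7, matching y values: 8, 11 (2 points).
  x = 8: rhs = 16, matching y values: 4, 15 (2 points).
  x = 9: rhs = 16, matching y values: 4, 15 (2 points).
  x = 10: rhs = 13, matching y values: none (0 points).
  x = 11: rhs = 13, matching y values: none (0 points).
  x = 12: rhs = 3, matching y values: none (0 points).
  x = 13: rhs = 8, matching y values: none (0 points).
  x = 14: rhs = 15, matching y values: none (0 points).
  x = 15: rhs = 11, matching y values: 7, 12 (2 points).
  x = 16: rhs = 2, matching y values: none (0 points).
  x = 17: rhs = 13, matching y values: none (0 points).
  x = 18: rhs = 12, matching y values: none (0 points).
Total affine count: 14.
Full point count |E(F_19)| = 14 + 1 = 15.
Hasse bound: |15 − (19+1)| = |-5| = 5 ≤ 2√19 ≈ 8.7178 ✓.


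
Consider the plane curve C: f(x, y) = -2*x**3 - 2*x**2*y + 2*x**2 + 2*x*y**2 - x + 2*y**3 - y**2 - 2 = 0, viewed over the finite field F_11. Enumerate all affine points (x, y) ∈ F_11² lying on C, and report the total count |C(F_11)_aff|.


Affine F_11-points: {(0, 4), (0, 9), (1, 9), (2, 2), (2, 4), (2, 9), (6, 4), (10, 1), (10, 7), (10, 10)}; count = 10.

For each of the 121 pairs (x, y) ∈ F_11², evaluate f(x, y) mod 11. Record the zeros.
  x = 0: [0↦9, 1↦10, 2↦10, 3↦10, 4↦0, 5↦3, 6↦9, 7↦8, 8↦1, 9↦0, 10↦6]  zeros at y ∈ {4, 9}
  x = 1: [0↦8, 1↦9, 2↦2, 3↦10, 4↦1, 5↦9, 6↦2, 7↦3, 8↦2, 9↦0, 10↦9]  zeros at y ∈ {9}
  x = 2: [0↦10, 1↦7, 2↦0, 3↦1, 4↦0, 5↦9, 6↦7, 7↦6, 8↦7, 9↦0, 10↦8]  zeros at y ∈ {2, 4, 9}
  x = 3: [0↦3, 1↦3, 2↦3, 3↦4, 4↦7, 5↦2, 6↦1, 7↦5, 8↦4, 9↦10, 10↦2]  zeros at y ∈ ∅
  x = 4: [0↦8, 1↦7, 2↦10, 3↦7, 4↦10, 5↦9, 6↦5, 7↦10, 8↦3, 9↦7, 10↦1]  zeros at y ∈ ∅
  x = 5: [0↦2, 1↦7, 2↦9, 3↦9, 4↦8, 5↦7, 6↦7, 7↦9, 8↦3, 9↦1, 10↦4]  zeros at y ∈ ∅
  x = 6: [0↦6, 1↦2, 2↦10, 3↦9, 4↦0, 5↦6, 6↦6, 7↦1, 8↦3, 9↦2, 10↦10]  zeros at y ∈ {4}
  x = 7: [0↦8, 1↦2, 2↦1, 3↦6, 4↦7, 5↦5, 6↦1, 7↦7, 8↦2, 9↦9, 10↦7]  zeros at y ∈ ∅
  x = 8: [0↦7, 1↦6, 2↦3, 3↦10, 4↦6, 5↦3, 6↦2, 7↦4, 8↦10, 9↦10, 10↦5]  zeros at y ∈ ∅
  x = 9: [0↦2, 1↦2, 2↦4, 3↦9, 4↦7, 5↦10, 6↦8, 7↦2, 8↦4, 9↦4, 10↦3]  zeros at y ∈ ∅
  x = 10: [0↦3, 1↦0, 2↦3, 3↦2, 4↦9, 5↦3, 6↦7, 7↦0, 8↦5, 9↦1, 10↦0]  zeros at y ∈ {1, 7, 10}
Collecting zeros: affine points = {(0, 4), (0, 9), (1, 9), (2, 2), (2, 4), (2, 9), (6, 4), (10, 1), (10, 7), (10, 10)}.
Total count |C(F_11)_aff| = 10.


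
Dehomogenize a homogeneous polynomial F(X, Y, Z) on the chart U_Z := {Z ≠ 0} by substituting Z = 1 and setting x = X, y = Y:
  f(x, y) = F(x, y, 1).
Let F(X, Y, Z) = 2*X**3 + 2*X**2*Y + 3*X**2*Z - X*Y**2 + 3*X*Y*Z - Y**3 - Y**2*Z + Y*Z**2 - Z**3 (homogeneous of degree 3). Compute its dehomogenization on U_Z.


f(x, y) = 2*x**3 + 2*x**2*y + 3*x**2 - x*y**2 + 3*x*y - y**3 - y**2 + y - 1

On U_Z we set Z = 1. Each monomial c·X^i·Y^j·Z^k in F becomes c·x^i·y^j·1^k = c·x^i·y^j.
Substituting Z = 1: F(X, Y, 1) = 2*x**3 + 2*x**2*y + 3*x**2 - x*y**2 + 3*x*y - y**3 - y**2 + y - 1.
Note: deg(f) ≤ deg(F) = 3; strict inequality happens when F is divisible by Z (lost terms).


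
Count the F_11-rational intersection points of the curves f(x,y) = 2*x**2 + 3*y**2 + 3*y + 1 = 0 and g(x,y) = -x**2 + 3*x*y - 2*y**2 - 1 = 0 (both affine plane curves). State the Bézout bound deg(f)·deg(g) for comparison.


Common zeros: {(8, 3)}; count = 1; Bézout bound = 4.

deg(f) = 2, deg(g) = 2, so Bézout bound = 4.
Scan x ∈ F_11. For each x, list the y ∈ F_11 with f(x, y) ≡ 0 and those with g(x, y) ≡ 0 (mod 11); the common zeros in that column are the intersection.
  x = 0: f ≡ 0 at y ∈ ∅; g ≡ 0 at y ∈ {4, 7}; common: ∅.
  x = 1: f ≡ 0 at y ∈ ∅; g ≡ 0 at y ∈ {3, 4}; common: ∅.
  x = 2: f ≡ 0 at y ∈ {5}; g ≡ 0 at y ∈ ∅; common: ∅.
  x = 3: f ≡ 0 at y ∈ {3, 7}; g ≡ 0 at y ∈ {2, 8}; common: ∅.
  x = 4: f ≡ 0 at y ∈ {0, 10}; g ≡ 0 at y ∈ ∅; common: ∅.
  x = 5: f ≡ 0 at y ∈ ∅; g ≡ 0 at y ∈ ∅; common: ∅.
  x = 6: f ≡ 0 at y ∈ ∅; g ≡ 0 at y ∈ ∅; common: ∅.
  x = 7: f ≡ 0 at y ∈ {0, 10}; g ≡ 0 at y ∈ ∅; common: ∅.
  x = 8: f ≡ 0 at y ∈ {3, 7}; g ≡ 0 at y ∈ {3, 9}; common: {3}.
  x = 9: f ≡ 0 at y ∈ {5}; g ≡ 0 at y ∈ ∅; common: ∅.
  x = 10: f ≡ 0 at y ∈ ∅; g ≡ 0 at y ∈ {7, 8}; common: ∅.
Collecting: common zeros = {(8, 3)}, so the count is 1.
Comparison with the Bézout bound: 1 ≤ 4 = deg(f)·deg(g), as expected for curves with no common component (the affine F_11-count falls short of the bound because intersections may lie at infinity, over extension fields, or carry multiplicity).


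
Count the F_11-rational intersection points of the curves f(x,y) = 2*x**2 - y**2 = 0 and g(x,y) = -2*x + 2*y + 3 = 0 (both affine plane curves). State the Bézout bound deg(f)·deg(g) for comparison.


Common zeros: ∅; count = 0; Bézout bound = 2.

deg(f) = 2, deg(g) = 1, so Bézout bound = 2.
Scan x ∈ F_11. For each x, list the y ∈ F_11 with f(x, y) ≡ 0 and those with g(x, y) ≡ 0 (mod 11); the common zeros in that column are the intersection.
  x = 0: f ≡ 0 at y ∈ {0}; g ≡ 0 at y ∈ {4}; common: ∅.
  x = 1: f ≡ 0 at y ∈ ∅; g ≡ 0 at y ∈ {5}; common: ∅.
  x = 2: f ≡ 0 at y ∈ ∅; g ≡ 0 at y ∈ {6}; common: ∅.
  x = 3: f ≡ 0 at y ∈ ∅; g ≡ 0 at y ∈ {7}; common: ∅.
  x = 4: f ≡ 0 at y ∈ ∅; g ≡ 0 at y ∈ {8}; common: ∅.
  x = 5: f ≡ 0 at y ∈ ∅; g ≡ 0 at y ∈ {9}; common: ∅.
  x = 6: f ≡ 0 at y ∈ ∅; g ≡ 0 at y ∈ {10}; common: ∅.
  x = 7: f ≡ 0 at y ∈ ∅; g ≡ 0 at y ∈ {0}; common: ∅.
  x = 8: f ≡ 0 at y ∈ ∅; g ≡ 0 at y ∈ {1}; common: ∅.
  x = 9: f ≡ 0 at y ∈ ∅; g ≡ 0 at y ∈ {2}; common: ∅.
  x = 10: f ≡ 0 at y ∈ ∅; g ≡ 0 at y ∈ {3}; common: ∅.
Collecting: common zeros = ∅, so the count is 0.
Comparison with the Bézout bound: 0 ≤ 2 = deg(f)·deg(g), as expected for curves with no common component (the affine F_11-count falls short of the bound because intersections may lie at infinity, over extension fields, or carry multiplicity).


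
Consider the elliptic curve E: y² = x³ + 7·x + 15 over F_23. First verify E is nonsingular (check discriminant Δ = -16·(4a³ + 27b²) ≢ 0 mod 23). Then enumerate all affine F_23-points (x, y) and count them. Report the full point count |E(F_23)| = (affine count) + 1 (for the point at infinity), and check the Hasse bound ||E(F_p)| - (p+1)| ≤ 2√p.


Affine points = {(1, 0), (7, 4), (7, 19), (8, 10), (8, 13), (9, 5), (9, 18), (10, 2), (10, 21), (13, 7), (13, 16), (18, 4), (18, 19), (20, 6), (20, 17), (21, 4), (21, 19)}; affine count = 17; |E(F_23)| = 18.

Discriminant check: Δ ∝ 4a³ + 27b² = 4·7³ + 27·15² = 4·343 + 27·225 ≡ 18 (mod 23). Nonzero ⇒ E is nonsingular.
For each x ∈ F_23, compute rhs = x³ + 7·x + 15 mod 23, then count y ∈ F_23 with y² ≡ rhs.
  x = 0: rhs = 15, matching y values: none (0 points).
  x = 1: rhs = 0, matching y values: 0 (1 points).
  x = 2: rhs = 14, matching y values: none (0 points).
  x = 3: rhs = 17, matching y values: none (0 points).
  x = 4: rhs = 15, matching y values: none (0 points).
  x = 5: rhs = 14, matching y values: none (0 points).
  x = 6: rhs = 20, matching y values: none (0 points).
  x = 7: rhs = 16, matching y values: 4, 19 (2 points).
  x = 8: rhs = 8, matching y values: 10, 13 (2 points).
  x = 9: rhs = 2, matching y values: 5, 18 (2 points).
  x = 10: rhs = 4, matching y values: 2, 21 (2 points).
  x = 11: rhs = 20, matching y values: none (0 points).
  x = 12: rhs = 10, matching y values: none (0 points).
  x = 13: rhs = 3, matching y values: 7, 16 (2 points).
  x = 14: rhs = 5, matching y values: none (0 points).
  x = 15: rhs = 22, matching y values: none (0 points).
  x = 16: rhs = 14, matching y values: none (0 points).
  x = 17: rhs = 10, matching y values: none (0 points).
  x = 18: rhs = 16, matching y values: 4, 19 (2 points).
  x = 19: rhs = 15, matching y values: none (0 points).
  x = 20: rhs = 13, matching y values: 6, 17 (2 points).
  x = 21: rhs = 16, matching y values: 4, 19 (2 points).
  x = 22: rhs = 7, matching y values: none (0 points).
Total affine count: 17.
Full point count |E(F_23)| = 17 + 1 = 18.
Hasse bound: |18 − (23+1)| = |-6| = 6 ≤ 2√23 ≈ 9.5917 ✓.


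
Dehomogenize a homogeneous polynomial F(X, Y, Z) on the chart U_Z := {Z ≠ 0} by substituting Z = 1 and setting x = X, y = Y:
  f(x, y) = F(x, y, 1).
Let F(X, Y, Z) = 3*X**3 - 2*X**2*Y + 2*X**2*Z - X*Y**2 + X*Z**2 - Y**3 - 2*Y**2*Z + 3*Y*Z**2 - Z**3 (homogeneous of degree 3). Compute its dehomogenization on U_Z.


f(x, y) = 3*x**3 - 2*x**2*y + 2*x**2 - x*y**2 + x - y**3 - 2*y**2 + 3*y - 1

On U_Z we set Z = 1. Each monomial c·X^i·Y^j·Z^k in F becomes c·x^i·y^j·1^k = c·x^i·y^j.
Substituting Z = 1: F(X, Y, 1) = 3*x**3 - 2*x**2*y + 2*x**2 - x*y**2 + x - y**3 - 2*y**2 + 3*y - 1.
Note: deg(f) ≤ deg(F) = 3; strict inequality happens when F is divisible by Z (lost terms).


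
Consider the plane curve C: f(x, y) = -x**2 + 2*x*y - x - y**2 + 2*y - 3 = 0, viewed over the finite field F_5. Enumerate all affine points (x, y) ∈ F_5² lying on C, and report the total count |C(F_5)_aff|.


Affine F_5-points: {(1, 0), (1, 4), (2, 3), (3, 0), (3, 3)}; count = 5.

For each of the 25 pairs (x, y) ∈ F_5², evaluate f(x, y) mod 5. Record the zeros.
  x = 0: [0↦2, 1↦3, 2↦2, 3↦4, 4↦4]  zeros at y ∈ ∅
  x = 1: [0↦0, 1↦3, 2↦4, 3↦3, 4↦0]  zeros at y ∈ {0, 4}
  x = 2: [0↦1, 1↦1, 2↦4, 3↦0, 4↦4]  zeros at y ∈ {3}
  x = 3: [0↦0, 1↦2, 2↦2, 3↦0, 4↦1]  zeros at y ∈ {0, 3}
  x = 4: [0↦2, 1↦1, 2↦3, 3↦3, 4↦1]  zeros at y ∈ ∅
Collecting zeros: affine points = {(1, 0), (1, 4), (2, 3), (3, 0), (3, 3)}.
Total count |C(F_5)_aff| = 5.


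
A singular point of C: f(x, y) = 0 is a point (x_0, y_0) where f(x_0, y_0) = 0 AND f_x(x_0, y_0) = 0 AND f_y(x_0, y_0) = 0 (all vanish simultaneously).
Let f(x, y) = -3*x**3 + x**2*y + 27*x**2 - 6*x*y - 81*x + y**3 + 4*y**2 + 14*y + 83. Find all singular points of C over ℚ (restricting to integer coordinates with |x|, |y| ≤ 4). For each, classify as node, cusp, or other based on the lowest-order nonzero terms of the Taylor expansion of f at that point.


Singular points: {(3, -1)}; classification: node.

Compute partial derivatives:
  f_x = -9*x**2 + 2*x*y + 54*x - 6*y - 81.
  f_y = x**2 - 6*x + 3*y**2 + 8*y + 14.
Scan x_0 ∈ {−4, ..., 4}. For each x_0, f_y(x_0, y) is a polynomial in y; find its integer roots y ∈ {−4, ..., 4}, then test f_x and f at those candidates.
  x = -4: f_y(-4, y) = 3*y**2 + 8*y + 54; no integer root y with |y| ≤ 4.
  x = -3: f_y(-3, y) = 3*y**2 + 8*y + 41; no integer root y with |y| ≤ 4.
  x = -2: f_y(-2, y) = 3*y**2 + 8*y + 30; no integer root y with |y| ≤ 4.
  x = -1: f_y(-1, y) = 3*y**2 + 8*y + 21; no integer root y with |y| ≤ 4.
  x = 0: f_y(0, y) = 3*y**2 + 8*y + 14; no integer root y with |y| ≤ 4.
  x = 1: f_y(1, y) = 3*y**2 + 8*y + 9; no integer root y with |y| ≤ 4.
  x = 2: f_y(2, y) = 3*y**2 + 8*y + 6; no integer root y with |y| ≤ 4.
  x = 3: f_y(3, y) = 3*y**2 + 8*y + 5; vanishes at y ∈ {-1}. (3, -1): f_x = 0, f = 0 — SINGULAR.
  x = 4: f_y(4, y) = 3*y**2 + 8*y + 6; no integer root y with |y| ≤ 4.
Only singular point on the grid: (3, -1).
Classify: substitute x = 3 + u, y = -1 + v and expand: f = -3*u**3 + u**2*v - u**2 + v**3 + v**2.
No constant or linear terms (consistent with a singular point). Quadratic part: -u**2 + v**2. Cubic part: -3*u**3 + u**2*v + v**3.
The quadratic part v**2 - u**2 = (v − u)(v + u) splits into two distinct linear factors, so there are two distinct tangent lines y − -1 = ±(x − 3) — this is a node (ordinary double point).
Classification: node.


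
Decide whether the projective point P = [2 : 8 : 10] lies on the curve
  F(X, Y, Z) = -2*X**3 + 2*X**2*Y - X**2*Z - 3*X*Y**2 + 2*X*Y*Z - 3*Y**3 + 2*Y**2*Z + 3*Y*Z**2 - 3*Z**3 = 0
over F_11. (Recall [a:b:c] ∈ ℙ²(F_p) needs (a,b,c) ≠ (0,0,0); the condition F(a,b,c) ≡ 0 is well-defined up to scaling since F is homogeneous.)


F(2,8,10) ≡ 1 (mod 11); P is NOT on the curve.

Evaluate F(2, 8, 10) term-by-term (mod 11).
  -2*X**3 ↦ -2·8·1·1 = -16
  2*X**2*Y ↦ 2·4·8·1 = 64
  -X**2*Z ↦ -1·4·1·10 = -40
  -3*X*Y**2 ↦ -3·2·64·1 = -384
  2*X*Y*Z ↦ 2·2·8·10 = 320
  -3*Y**3 ↦ -3·1·512·1 = -1536
  2*Y**2*Z ↦ 2·1·64·10 = 1280
  3*Y*Z**2 ↦ 3·1·8·100 = 2400
  -3*Z**3 ↦ -3·1·1·1000 = -3000
Sum: F(2, 8, 10) = (-16) + (64) + (-40) + (-384) + (320) + (-1536) + (1280) + (2400) + (-3000) = -912.
Reducing mod 11: -912 ≡ 1 (mod 11).
Since F(a, b, c) ≡ 1 ≠ 0 (mod 11), P does NOT lie on the curve.


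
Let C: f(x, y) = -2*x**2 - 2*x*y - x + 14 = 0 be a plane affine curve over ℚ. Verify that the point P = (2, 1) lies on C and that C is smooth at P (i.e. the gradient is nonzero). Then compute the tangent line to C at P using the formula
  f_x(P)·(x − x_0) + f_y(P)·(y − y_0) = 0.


Tangent line at P: -11*x - 4*y + 26 = 0.

Step 1: f(2, 1) = 0, so P lies on C.
Step 2: partial derivatives
  f_x(x, y) = -4*x - 2*y - 1, f_y(x, y) = -2*x.
  f_x(P) = -11, f_y(P) = -4 (gradient nonzero, so P is smooth).
Step 3: tangent line at P: -11·(x − 2) + -4·(y − 1) = 0.
Expanding: -11*x - 4*y + 26 = 0.


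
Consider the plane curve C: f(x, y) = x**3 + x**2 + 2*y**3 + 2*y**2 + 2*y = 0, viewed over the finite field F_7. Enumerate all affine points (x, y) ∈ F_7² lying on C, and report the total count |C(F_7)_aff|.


Affine F_7-points: {(0, 0), (0, 2), (0, 4), (1, 6), (2, 5), (3, 1), (6, 0), (6, 2), (6, 4)}; count = 9.

For each of the 49 pairs (x, y) ∈ F_7², evaluate f(x, y) mod 7. Record the zeros.
  x = 0: [0↦0, 1↦6, 2↦0, 3↦1, 4↦0, 5↦2, 6↦5]  zeros at y ∈ {0, 2, 4}
  x = 1: [0↦2, 1↦1, 2↦2, 3↦3, 4↦2, 5↦4, 6↦0]  zeros at y ∈ {6}
  x = 2: [0↦5, 1↦4, 2↦5, 3↦6, 4↦5, 5↦0, 6↦3]  zeros at y ∈ {5}
  x = 3: [0↦1, 1↦0, 2↦1, 3↦2, 4↦1, 5↦3, 6↦6]  zeros at y ∈ {1}
  x = 4: [0↦3, 1↦2, 2↦3, 3↦4, 4↦3, 5↦5, 6↦1]  zeros at y ∈ ∅
  x = 5: [0↦3, 1↦2, 2↦3, 3↦4, 4↦3, 5↦5, 6↦1]  zeros at y ∈ ∅
  x = 6: [0↦0, 1↦6, 2↦0, 3↦1, 4↦0, 5↦2, 6↦5]  zeros at y ∈ {0, 2, 4}
Collecting zeros: affine points = {(0, 0), (0, 2), (0, 4), (1, 6), (2, 5), (3, 1), (6, 0), (6, 2), (6, 4)}.
Total count |C(F_7)_aff| = 9.


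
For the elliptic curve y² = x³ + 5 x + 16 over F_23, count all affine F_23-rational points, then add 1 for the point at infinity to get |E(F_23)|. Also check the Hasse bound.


Affine points = {(0, 4), (0, 19), (3, 9), (3, 14), (4, 10), (4, 13), (6, 3), (6, 20), (7, 7), (7, 16), (8, 4), (8, 19), (9, 10), (9, 13), (10, 10), (10, 13), (13, 1), (13, 22), (14, 1), (14, 22), (15, 4), (15, 19), (16, 11), (16, 12), (17, 0), (18, 2), (18, 21), (19, 1), (19, 22)}; affine count = 29; |E(F_23)| = 30.

Discriminant check: Δ ∝ 4a³ + 27b² = 4·5³ + 27·16² = 4·125 + 27·256 ≡ 6 (mod 23). Nonzero ⇒ E is nonsingular.
For each x ∈ F_23, compute rhs = x³ + 5·x + 16 mod 23, then count y ∈ F_23 with y² ≡ rhs.
  x = 0: rhs = 16, matching y values: 4, 19 (2 points).
  x = 1: rhs = 22, matching y values: none (0 points).
  x = 2: rhs = 11, matching y values: none (0 points).
  x = 3: rhs = 12, matching y values: 9, 14 (2 points).
  x = 4: rhs = 8, matching y values: 10, 13 (2 points).
  x = 5: rhs = 5, matching y values: none (0 points).
  x = 6: rhs = 9, matching y values: 3, 20 (2 points).
  x = 7: rhs = 3, matching y values: 7, 16 (2 points).
  x = 8: rhs = 16, matching y values: 4, 19 (2 points).
  x = 9: rhs = 8, matching y values: 10, 13 (2 points).
  x = 10: rhs = 8, matching y values: 10, 13 (2 points).
  x = 11: rhs = 22, matching y values: none (0 points).
  x = 12: rhs = 10, matching y values: none (0 points).
  x = 13: rhs = 1, matching y values: 1, 22 (2 points).
  x = 14: rhs = 1, matching y values: 1, 22 (2 points).
  x = 15: rhs = 16, matching y values: 4, 19 (2 points).
  x = 16: rhs = 6, matching y values: 11, 12 (2 points).
  x = 17: rhs = 0, matching y values: 0 (1 points).
  x = 18: rhs = 4, matching y values: 2, 21 (2 points).
  x = 19: rhs = 1, matching y values: 1, 22 (2 points).
  x = 20: rhs = 20, matching y values: none (0 points).
  x = 21: rhs = 21, matching y values: none (0 points).
  x = 22: rhs = 10, matching y values: none (0 points).
Total affine count: 29.
Full point count |E(F_23)| = 29 + 1 = 30.
Hasse bound: |30 − (23+1)| = |6| = 6 ≤ 2√23 ≈ 9.5917 ✓.


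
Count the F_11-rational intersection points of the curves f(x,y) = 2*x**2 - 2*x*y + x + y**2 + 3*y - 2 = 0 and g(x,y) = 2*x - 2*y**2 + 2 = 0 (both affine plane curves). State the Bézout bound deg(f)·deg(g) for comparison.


Common zeros: ∅; count = 0; Bézout bound = 4.

deg(f) = 2, deg(g) = 2, so Bézout bound = 4.
Scan x ∈ F_11. For each x, list the y ∈ F_11 with f(x, y) ≡ 0 and those with g(x, y) ≡ 0 (mod 11); the common zeros in that column are the intersection.
  x = 0: f ≡ 0 at y ∈ ∅; g ≡ 0 at y ∈ {1, 10}; common: ∅.
  x = 1: f ≡ 0 at y ∈ ∅; g ≡ 0 at y ∈ ∅; common: ∅.
  x = 2: f ≡ 0 at y ∈ ∅; g ≡ 0 at y ∈ {5, 6}; common: ∅.
  x = 3: f ≡ 0 at y ∈ ∅; g ≡ 0 at y ∈ {2, 9}; common: ∅.
  x = 4: f ≡ 0 at y ∈ ∅; g ≡ 0 at y ∈ {4, 7}; common: ∅.
  x = 5: f ≡ 0 at y ∈ ∅; g ≡ 0 at y ∈ ∅; common: ∅.
  x = 6: f ≡ 0 at y ∈ ∅; g ≡ 0 at y ∈ ∅; common: ∅.
  x = 7: f ≡ 0 at y ∈ ∅; g ≡ 0 at y ∈ ∅; common: ∅.
  x = 8: f ≡ 0 at y ∈ ∅; g ≡ 0 at y ∈ {3, 8}; common: ∅.
  x = 9: f ≡ 0 at y ∈ {2}; g ≡ 0 at y ∈ ∅; common: ∅.
  x = 10: f ≡ 0 at y ∈ ∅; g ≡ 0 at y ∈ {0}; common: ∅.
Collecting: common zeros = ∅, so the count is 0.
Comparison with the Bézout bound: 0 ≤ 4 = deg(f)·deg(g), as expected for curves with no common component (the affine F_11-count falls short of the bound because intersections may lie at infinity, over extension fields, or carry multiplicity).


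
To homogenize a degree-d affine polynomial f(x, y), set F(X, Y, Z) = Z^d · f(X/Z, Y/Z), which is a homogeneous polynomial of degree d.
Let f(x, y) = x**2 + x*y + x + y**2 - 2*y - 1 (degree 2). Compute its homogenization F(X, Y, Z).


F(X, Y, Z) = X**2 + X*Y + X*Z + Y**2 - 2*Y*Z - Z**2

deg(f) = 2.
Substitute x = X/Z, y = Y/Z into f, then multiply by Z^2.
  monomial 1·x^2·y^0 ↦ 1·X^2·Y^0·Z^0.
  monomial 1·x^1·y^1 ↦ 1·X^1·Y^1·Z^0.
  monomial 1·x^1·y^0 ↦ 1·X^1·Y^0·Z^1.
  monomial 1·x^0·y^2 ↦ 1·X^0·Y^2·Z^0.
  monomial -2·x^0·y^1 ↦ -2·X^0·Y^1·Z^1.
  monomial -1·x^0·y^0 ↦ -1·X^0·Y^0·Z^2.
Collecting: F(X, Y, Z) = X**2 + X*Y + X*Z + Y**2 - 2*Y*Z - Z**2.


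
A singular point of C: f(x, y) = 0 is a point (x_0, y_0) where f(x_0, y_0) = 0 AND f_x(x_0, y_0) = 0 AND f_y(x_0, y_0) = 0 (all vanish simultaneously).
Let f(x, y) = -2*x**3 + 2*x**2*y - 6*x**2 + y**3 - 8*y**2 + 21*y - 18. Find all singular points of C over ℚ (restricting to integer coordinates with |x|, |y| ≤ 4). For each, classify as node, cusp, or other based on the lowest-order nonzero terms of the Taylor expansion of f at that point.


Singular points: {(0, 3)}; classification: cusp.

Compute partial derivatives:
  f_x = -6*x**2 + 4*x*y - 12*x.
  f_y = 2*x**2 + 3*y**2 - 16*y + 21.
Scan x_0 ∈ {−4, ..., 4}. For each x_0, f_y(x_0, y) is a polynomial in y; find its integer roots y ∈ {−4, ..., 4}, then test f_x and f at those candidates.
  x = -4: f_y(-4, y) = 3*y**2 - 16*y + 53; no integer root y with |y| ≤ 4.
  x = -3: f_y(-3, y) = 3*y**2 - 16*y + 39; no integer root y with |y| ≤ 4.
  x = -2: f_y(-2, y) = 3*y**2 - 16*y + 29; no integer root y with |y| ≤ 4.
  x = -1: f_y(-1, y) = 3*y**2 - 16*y + 23; no integer root y with |y| ≤ 4.
  x = 0: f_y(0, y) = 3*y**2 - 16*y + 21; vanishes at y ∈ {3}. (0, 3): f_x = 0, f = 0 — SINGULAR.
  x = 1: f_y(1, y) = 3*y**2 - 16*y + 23; no integer root y with |y| ≤ 4.
  x = 2: f_y(2, y) = 3*y**2 - 16*y + 29; no integer root y with |y| ≤ 4.
  x = 3: f_y(3, y) = 3*y**2 - 16*y + 39; no integer root y with |y| ≤ 4.
  x = 4: f_y(4, y) = 3*y**2 - 16*y + 53; no integer root y with |y| ≤ 4.
Only singular point on the grid: (0, 3).
Classify: substitute x = 0 + u, y = 3 + v and expand: f = -2*u**3 + 2*u**2*v + v**3 + v**2.
No constant or linear terms (consistent with a singular point). Quadratic part: v**2. Cubic part: -2*u**3 + 2*u**2*v + v**3.
The quadratic part v**2 is a perfect square, so there is a single (double) tangent line v = 0, i.e. y = 3. Restricting the cubic part to that line (v = 0) leaves -2*u**3 ≠ 0, so f is not divisible by v and the branch is v² ≈ 2*u**3 to lowest order — this is a cusp.
Classification: cusp.


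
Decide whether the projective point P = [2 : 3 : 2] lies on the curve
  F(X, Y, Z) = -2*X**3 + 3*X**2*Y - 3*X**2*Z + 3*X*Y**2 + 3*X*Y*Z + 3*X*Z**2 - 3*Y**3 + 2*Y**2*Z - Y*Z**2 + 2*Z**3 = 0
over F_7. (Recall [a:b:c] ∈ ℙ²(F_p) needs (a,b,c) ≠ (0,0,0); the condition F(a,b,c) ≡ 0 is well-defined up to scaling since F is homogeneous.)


F(2,3,2) ≡ 6 (mod 7); P is NOT on the curve.

Evaluate F(2, 3, 2) term-by-term (mod 7).
  -2*X**3 ↦ -2·8·1·1 = -16
  3*X**2*Y ↦ 3·4·3·1 = 36
  -3*X**2*Z ↦ -3·4·1·2 = -24
  3*X*Y**2 ↦ 3·2·9·1 = 54
  3*X*Y*Z ↦ 3·2·3·2 = 36
  3*X*Z**2 ↦ 3·2·1·4 = 24
  -3*Y**3 ↦ -3·1·27·1 = -81
  2*Y**2*Z ↦ 2·1·9·2 = 36
  -Y*Z**2 ↦ -1·1·3·4 = -12
  2*Z**3 ↦ 2·1·1·8 = 16
Sum: F(2, 3, 2) = (-16) + (36) + (-24) + (54) + (36) + (24) + (-81) + (36) + (-12) + (16) = 69.
Reducing mod 7: 69 ≡ 6 (mod 7).
Since F(a, b, c) ≡ 6 ≠ 0 (mod 7), P does NOT lie on the curve.


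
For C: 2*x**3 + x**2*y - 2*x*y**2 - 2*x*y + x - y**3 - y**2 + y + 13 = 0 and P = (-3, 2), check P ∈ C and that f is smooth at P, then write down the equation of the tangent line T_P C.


Tangent line at P: 31*x + 24*y + 45 = 0.

Step 1: f(-3, 2) = 0, so P lies on C.
Step 2: partial derivatives
  f_x(x, y) = 6*x**2 + 2*x*y - 2*y**2 - 2*y + 1, f_y(x, y) = x**2 - 4*x*y - 2*x - 3*y**2 - 2*y + 1.
  f_x(P) = 31, f_y(P) = 24 (gradient nonzero, so P is smooth).
Step 3: tangent line at P: 31·(x − -3) + 24·(y − 2) = 0.
Expanding: 31*x + 24*y + 45 = 0.


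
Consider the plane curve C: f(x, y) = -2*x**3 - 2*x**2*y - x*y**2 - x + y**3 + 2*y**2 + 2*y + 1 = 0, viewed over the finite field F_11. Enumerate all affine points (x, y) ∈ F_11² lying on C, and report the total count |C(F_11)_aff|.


Affine F_11-points: {(0, 10), (1, 1), (2, 1), (3, 8), (7, 1), (7, 6), (7, 9)}; count = 7.

For each of the 121 pairs (x, y) ∈ F_11², evaluate f(x, y) mod 11. Record the zeros.
  x = 0: [0↦1, 1↦6, 2↦10, 3↦8, 4↦6, 5↦10, 6↦4, 7↦5, 8↦8, 9↦8, 10↦0]  zeros at y ∈ {10}
  x = 1: [0↦9, 1↦0, 2↦10, 3↦1, 4↦1, 5↦5, 6↦8, 7↦5, 8↦2, 9↦5, 10↦9]  zeros at y ∈ {1}
  x = 2: [0↦5, 1↦0, 2↦1, 3↦3, 4↦1, 5↦1, 6↦9, 7↦9, 8↦7, 9↦9, 10↦10]  zeros at y ∈ {1}
  x = 3: [0↦10, 1↦5, 2↦4, 3↦2, 4↦5, 5↦8, 6↦6, 7↦5, 8↦0, 9↦8, 10↦2]  zeros at y ∈ {8}
  x = 4: [0↦1, 1↦3, 2↦7, 3↦8, 4↦1, 5↦3, 6↦9, 7↦3, 8↦2, 9↦1, 10↦6]  zeros at y ∈ ∅
  x = 5: [0↦10, 1↦4, 2↦9, 3↦9, 4↦10, 5↦7, 6↦6, 7↦2, 8↦1, 9↦9, 10↦10]  zeros at y ∈ ∅
  x = 6: [0↦3, 1↦7, 2↦9, 3↦4, 4↦9, 5↦8, 6↦7, 7↦1, 8↦7, 9↦9, 10↦2]  zeros at y ∈ ∅
  x = 7: [0↦1, 1↦0, 2↦6, 3↦3, 4↦8, 5↦5, 6↦0, 7↦10, 8↦8, 9↦0, 10↦3]  zeros at y ∈ {1, 6, 9}
  x = 8: [0↦3, 1↦4, 2↦10, 3↦5, 4↦6, 5↦8, 6↦6, 7↦6, 8↦3, 9↦3, 10↦1]  zeros at y ∈ ∅
  x = 9: [0↦8, 1↦7, 2↦9, 3↦9, 4↦2, 5↦5, 6↦2, 7↦10, 8↦2, 9↦6, 10↦6]  zeros at y ∈ ∅
  x = 10: [0↦4, 1↦8, 2↦2, 3↦3, 4↦6, 5↦6, 6↦9, 7↦10, 8↦4, 9↦8, 10↦6]  zeros at y ∈ ∅
Collecting zeros: affine points = {(0, 10), (1, 1), (2, 1), (3, 8), (7, 1), (7, 6), (7, 9)}.
Total count |C(F_11)_aff| = 7.


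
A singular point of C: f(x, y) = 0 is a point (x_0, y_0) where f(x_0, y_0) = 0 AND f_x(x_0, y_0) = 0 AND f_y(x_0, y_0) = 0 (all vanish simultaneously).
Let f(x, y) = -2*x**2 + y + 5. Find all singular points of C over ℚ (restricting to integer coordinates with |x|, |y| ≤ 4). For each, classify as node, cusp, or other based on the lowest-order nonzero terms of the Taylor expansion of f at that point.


No singular points in the scanned grid; C is smooth there.

Compute partial derivatives:
  f_x = -4*x.
  f_y = 1.
f_y = 1 is a nonzero constant, so f_y never vanishes: no point (x, y) can satisfy f = f_x = f_y = 0. In particular no (x, y) ∈ {−4, ..., 4}² is singular; the curve is smooth.


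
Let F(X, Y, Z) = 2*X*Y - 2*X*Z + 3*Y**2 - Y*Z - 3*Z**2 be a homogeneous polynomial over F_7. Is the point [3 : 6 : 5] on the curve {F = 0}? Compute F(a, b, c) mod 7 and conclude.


F(3,6,5) ≡ 2 (mod 7); P is NOT on the curve.

Evaluate F(3, 6, 5) term-by-term (mod 7).
  2*X*Y ↦ 2·3·6·1 = 36
  -2*X*Z ↦ -2·3·1·5 = -30
  3*Y**2 ↦ 3·1·36·1 = 108
  -Y*Z ↦ -1·1·6·5 = -30
  -3*Z**2 ↦ -3·1·1·25 = -75
Sum: F(3, 6, 5) = (36) + (-30) + (108) + (-30) + (-75) = 9.
Reducing mod 7: 9 ≡ 2 (mod 7).
Since F(a, b, c) ≡ 2 ≠ 0 (mod 7), P does NOT lie on the curve.


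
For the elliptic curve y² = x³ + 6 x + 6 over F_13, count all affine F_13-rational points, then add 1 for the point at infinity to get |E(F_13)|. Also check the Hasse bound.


Affine points = {(1, 0), (2, 0), (3, 5), (3, 8), (4, 4), (4, 9), (7, 1), (7, 12), (9, 3), (9, 10), (10, 0), (11, 5), (11, 8), (12, 5), (12, 8)}; affine count = 15; |E(F_13)| = 16.

Discriminant check: Δ ∝ 4a³ + 27b² = 4·6³ + 27·6² = 4·216 + 27·36 ≡ 3 (mod 13). Nonzero ⇒ E is nonsingular.
For each x ∈ F_13, compute rhs = x³ + 6·x + 6 mod 13, then count y ∈ F_13 with y² ≡ rhs.
  x = 0: rhs = 6, matching y values: none (0 points).
  x = 1: rhs = 0, matching y values: 0 (1 points).
  x = 2: rhs = 0, matching y values: 0 (1 points).
  x = 3: rhs = 12, matching y values: 5, 8 (2 points).
  x = 4: rhs = 3, matching y values: 4, 9 (2 points).
  x = 5: rhs = 5, matching y values: none (0 points).
  x = 6: rhs = 11, matching y values: none (0 points).
  x = 7: rhs = 1, matching y values: 1, 12 (2 points).
  x = 8: rhs = 7, matching y values: none (0 points).
  x = 9: rhs = 9, matching y values: 3, 10 (2 points).
  x = 10: rhs = 0, matching y values: 0 (1 points).
  x = 11: rhs = 12, matching y values: 5, 8 (2 points).
  x = 12: rhs = 12, matching y values: 5, 8 (2 points).
Total affine count: 15.
Full point count |E(F_13)| = 15 + 1 = 16.
Hasse bound: |16 − (13+1)| = |2| = 2 ≤ 2√13 ≈ 7.2111 ✓.


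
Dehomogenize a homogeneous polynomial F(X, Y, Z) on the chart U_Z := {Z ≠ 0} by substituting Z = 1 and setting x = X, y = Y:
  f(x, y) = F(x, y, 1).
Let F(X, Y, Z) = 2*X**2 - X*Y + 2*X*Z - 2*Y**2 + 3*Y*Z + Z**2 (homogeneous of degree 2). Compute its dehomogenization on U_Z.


f(x, y) = 2*x**2 - x*y + 2*x - 2*y**2 + 3*y + 1

On U_Z we set Z = 1. Each monomial c·X^i·Y^j·Z^k in F becomes c·x^i·y^j·1^k = c·x^i·y^j.
Substituting Z = 1: F(X, Y, 1) = 2*x**2 - x*y + 2*x - 2*y**2 + 3*y + 1.
Note: deg(f) ≤ deg(F) = 2; strict inequality happens when F is divisible by Z (lost terms).


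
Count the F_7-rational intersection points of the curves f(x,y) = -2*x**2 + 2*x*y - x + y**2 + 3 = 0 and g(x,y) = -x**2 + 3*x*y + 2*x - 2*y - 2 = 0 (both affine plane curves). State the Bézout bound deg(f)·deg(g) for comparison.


Common zeros: ∅; count = 0; Bézout bound = 4.

deg(f) = 2, deg(g) = 2, so Bézout bound = 4.
Scan x ∈ F_7. For each x, list the y ∈ F_7 with f(x, y) ≡ 0 and those with g(x, y) ≡ 0 (mod 7); the common zeros in that column are the intersection.
  x = 0: f ≡ 0 at y ∈ {2, 5}; g ≡ 0 at y ∈ {6}; common: ∅.
  x = 1: f ≡ 0 at y ∈ {0, 5}; g ≡ 0 at y ∈ {1}; common: ∅.
  x = 2: f ≡ 0 at y ∈ {0, 3}; g ≡ 0 at y ∈ {4}; common: ∅.
  x = 3: f ≡ 0 at y ∈ ∅; g ≡ 0 at y ∈ ∅; common: ∅.
  x = 4: f ≡ 0 at y ∈ {3}; g ≡ 0 at y ∈ {1}; common: ∅.
  x = 5: f ≡ 0 at y ∈ {2}; g ≡ 0 at y ∈ {4}; common: ∅.
  x = 6: f ≡ 0 at y ∈ ∅; g ≡ 0 at y ∈ {6}; common: ∅.
Collecting: common zeros = ∅, so the count is 0.
Comparison with the Bézout bound: 0 ≤ 4 = deg(f)·deg(g), as expected for curves with no common component (the affine F_7-count falls short of the bound because intersections may lie at infinity, over extension fields, or carry multiplicity).


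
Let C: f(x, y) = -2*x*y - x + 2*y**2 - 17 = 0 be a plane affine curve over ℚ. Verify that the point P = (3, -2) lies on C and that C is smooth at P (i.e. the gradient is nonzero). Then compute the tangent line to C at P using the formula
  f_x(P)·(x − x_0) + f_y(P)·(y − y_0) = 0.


Tangent line at P: 3*x - 14*y - 37 = 0.

Step 1: f(3, -2) = 0, so P lies on C.
Step 2: partial derivatives
  f_x(x, y) = -2*y - 1, f_y(x, y) = -2*x + 4*y.
  f_x(P) = 3, f_y(P) = -14 (gradient nonzero, so P is smooth).
Step 3: tangent line at P: 3·(x − 3) + -14·(y − -2) = 0.
Expanding: 3*x - 14*y - 37 = 0.


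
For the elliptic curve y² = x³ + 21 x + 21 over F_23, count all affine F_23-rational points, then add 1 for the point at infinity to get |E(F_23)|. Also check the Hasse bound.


Affine points = {(2, 5), (2, 18), (4, 10), (4, 13), (6, 8), (6, 15), (10, 9), (10, 14), (12, 0), (14, 0), (15, 10), (15, 13), (17, 1), (17, 22), (20, 0)}; affine count = 15; |E(F_23)| = 16.

Discriminant check: Δ ∝ 4a³ + 27b² = 4·21³ + 27·21² = 4·9261 + 27·441 ≡ 7 (mod 23). Nonzero ⇒ E is nonsingular.
For each x ∈ F_23, compute rhs = x³ + 21·x + 21 mod 23, then count y ∈ F_23 with y² ≡ rhs.
  x = 0: rhs = 21, matching y values: none (0 points).
  x = 1: rhs = 20, matching y values: none (0 points).
  x = 2: rhs = 2, matching y values: 5, 18 (2 points).
  x = 3: rhs = 19, matching y values: none (0 points).
  x = 4: rhs = 8, matching y values: 10, 13 (2 points).
  x = 5: rhs = 21, matching y values: none (0 points).
  x = 6: rhs = 18, matching y values: 8, 15 (2 points).
  x = 7: rhs = 5, matching y values: none (0 points).
  x = 8: rhs = 11, matching y values: none (0 points).
  x = 9: rhs = 19, matching y values: none (0 points).
  x = 10: rhs = 12, matching y values: 9, 14 (2 points).
  x = 11: rhs = 19, matching y values: none (0 points).
  x = 12: rhs = 0, matching y values: 0 (1 points).
  x = 13: rhs = 7, matching y values: none (0 points).
  x = 14: rhs = 0, matching y values: 0 (1 points).
  x = 15: rhs = 8, matching y values: 10, 13 (2 points).
  x = 16: rhs = 14, matching y values: none (0 points).
  x = 17: rhs = 1, matching y values: 1, 22 (2 points).
  x = 18: rhs = 21, matching y values: none (0 points).
  x = 19: rhs = 11, matching y values: none (0 points).
  x = 20: rhs = 0, matching y values: 0 (1 points).
  x = 21: rhs = 17, matching y values: none (0 points).
  x = 22: rhs = 22, matching y values: none (0 points).
Total affine count: 15.
Full point count |E(F_23)| = 15 + 1 = 16.
Hasse bound: |16 − (23+1)| = |-8| = 8 ≤ 2√23 ≈ 9.5917 ✓.


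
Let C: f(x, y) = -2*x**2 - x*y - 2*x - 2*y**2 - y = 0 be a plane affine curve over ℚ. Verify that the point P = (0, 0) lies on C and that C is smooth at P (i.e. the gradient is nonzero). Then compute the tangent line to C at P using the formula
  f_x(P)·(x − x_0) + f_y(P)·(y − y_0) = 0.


Tangent line at P: -2*x - y = 0.

Step 1: f(0, 0) = 0, so P lies on C.
Step 2: partial derivatives
  f_x(x, y) = -4*x - y - 2, f_y(x, y) = -x - 4*y - 1.
  f_x(P) = -2, f_y(P) = -1 (gradient nonzero, so P is smooth).
Step 3: tangent line at P: -2·(x − 0) + -1·(y − 0) = 0.
Expanding: -2*x - y = 0.


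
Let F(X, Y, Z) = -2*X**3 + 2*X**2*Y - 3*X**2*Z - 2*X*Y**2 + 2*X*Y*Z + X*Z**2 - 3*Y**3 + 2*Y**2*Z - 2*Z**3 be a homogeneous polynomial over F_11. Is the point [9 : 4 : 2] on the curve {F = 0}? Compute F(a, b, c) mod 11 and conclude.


F(9,4,2) ≡ 3 (mod 11); P is NOT on the curve.

Evaluate F(9, 4, 2) term-by-term (mod 11).
  -2*X**3 ↦ -2·729·1·1 = -1458
  2*X**2*Y ↦ 2·81·4·1 = 648
  -3*X**2*Z ↦ -3·81·1·2 = -486
  -2*X*Y**2 ↦ -2·9·16·1 = -288
  2*X*Y*Z ↦ 2·9·4·2 = 144
  X*Z**2 ↦ 1·9·1·4 = 36
  -3*Y**3 ↦ -3·1·64·1 = -192
  2*Y**2*Z ↦ 2·1·16·2 = 64
  -2*Z**3 ↦ -2·1·1·8 = -16
Sum: F(9, 4, 2) = (-1458) + (648) + (-486) + (-288) + (144) + (36) + (-192) + (64) + (-16) = -1548.
Reducing mod 11: -1548 ≡ 3 (mod 11).
Since F(a, b, c) ≡ 3 ≠ 0 (mod 11), P does NOT lie on the curve.


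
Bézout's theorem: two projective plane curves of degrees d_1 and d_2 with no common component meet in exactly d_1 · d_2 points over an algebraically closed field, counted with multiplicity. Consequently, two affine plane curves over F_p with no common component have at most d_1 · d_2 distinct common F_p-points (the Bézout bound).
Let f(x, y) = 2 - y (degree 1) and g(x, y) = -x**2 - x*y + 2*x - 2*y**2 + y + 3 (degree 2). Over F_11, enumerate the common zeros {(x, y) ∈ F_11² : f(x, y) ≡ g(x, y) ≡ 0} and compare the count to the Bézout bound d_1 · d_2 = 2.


Common zeros: ∅; count = 0; Bézout bound = 2.

deg(f) = 1, deg(g) = 2, so Bézout bound = 2.
Scan x ∈ F_11. For each x, list the y ∈ F_11 with f(x, y) ≡ 0 and those with g(x, y) ≡ 0 (mod 11); the common zeros in that column are the intersection.
  x = 0: f ≡ 0 at y ∈ {2}; g ≡ 0 at y ∈ {7, 10}; common: ∅.
  x = 1: f ≡ 0 at y ∈ {2}; g ≡ 0 at y ∈ ∅; common: ∅.
  x = 2: f ≡ 0 at y ∈ {2}; g ≡ 0 at y ∈ {1, 4}; common: ∅.
  x = 3: f ≡ 0 at y ∈ {2}; g ≡ 0 at y ∈ {0, 10}; common: ∅.
  x = 4: f ≡ 0 at y ∈ {2}; g ≡ 0 at y ∈ ∅; common: ∅.
  x = 5: f ≡ 0 at y ∈ {2}; g ≡ 0 at y ∈ ∅; common: ∅.
  x = 6: f ≡ 0 at y ∈ {2}; g ≡ 0 at y ∈ {7}; common: ∅.
  x = 7: f ≡ 0 at y ∈ {2}; g ≡ 0 at y ∈ {4}; common: ∅.
  x = 8: f ≡ 0 at y ∈ {2}; g ≡ 0 at y ∈ ∅; common: ∅.
  x = 9: f ≡ 0 at y ∈ {2}; g ≡ 0 at y ∈ ∅; common: ∅.
  x = 10: f ≡ 0 at y ∈ {2}; g ≡ 0 at y ∈ {0, 1}; common: ∅.
Collecting: common zeros = ∅, so the count is 0.
Comparison with the Bézout bound: 0 ≤ 2 = deg(f)·deg(g), as expected for curves with no common component (the affine F_11-count falls short of the bound because intersections may lie at infinity, over extension fields, or carry multiplicity).
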